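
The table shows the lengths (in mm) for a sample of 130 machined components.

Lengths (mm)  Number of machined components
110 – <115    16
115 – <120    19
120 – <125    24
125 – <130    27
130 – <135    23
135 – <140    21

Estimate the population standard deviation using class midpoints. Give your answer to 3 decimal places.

8.031

Midpoints: 112.5, 117.5, 122.5, 127.5, 132.5, 137.5
n = 130, Σfm = 16350, mean = 125.7692
Σfm² = 2064712.5
Σf(m − x̄)² = Σfm² − (Σfm)²/n = 2064712.5 − 16350²/130 = 8385.5769
Population variance = 8385.5769 / 130 = 64.5044
Standard deviation = √64.5044 = 8.0315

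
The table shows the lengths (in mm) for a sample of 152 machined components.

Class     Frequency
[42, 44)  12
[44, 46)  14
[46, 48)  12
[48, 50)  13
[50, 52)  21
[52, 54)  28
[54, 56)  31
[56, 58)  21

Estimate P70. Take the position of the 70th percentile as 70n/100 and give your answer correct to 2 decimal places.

Cumulative frequencies: 12, 26, 38, 51, 72, 100, 131, 152
n = 152; position = 70n/100 = 106.4.
This falls in the class [54, 56): L = 54, F = 100, f = 31, h = 2.
70th percentile ≈ 54 + ((106.4 − 100) / 31) × 2 = 54.4129

54.41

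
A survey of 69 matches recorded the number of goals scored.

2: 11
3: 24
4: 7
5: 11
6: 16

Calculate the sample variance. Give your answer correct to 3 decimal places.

Values: 2, 3, 4, 5, 6
n = 69, Σfx = 273, mean = 3.9565
Σfx² = 1223
Σf(x − x̄)² = Σfx² − (Σfx)²/n = 1223 − 273²/69 = 142.8696
Sample variance = 142.8696 / 68 = 2.1010

2.101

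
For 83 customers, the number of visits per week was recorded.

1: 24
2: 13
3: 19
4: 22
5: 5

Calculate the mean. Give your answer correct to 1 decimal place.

Values: 1, 2, 3, 4, 5
Σfx = 24×1 + 13×2 + 19×3 + 22×4 + 5×5 = 220
n = Σf = 83
Mean = 220 / 83 = 2.6506

2.7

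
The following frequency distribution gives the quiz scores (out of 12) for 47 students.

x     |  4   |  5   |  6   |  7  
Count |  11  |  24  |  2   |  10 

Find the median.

5

Cumulative frequencies: 11, 35, 37, 47
n = 47, so the median is the value in position (n+1)/2 = 24.
Position 24 falls at value 5.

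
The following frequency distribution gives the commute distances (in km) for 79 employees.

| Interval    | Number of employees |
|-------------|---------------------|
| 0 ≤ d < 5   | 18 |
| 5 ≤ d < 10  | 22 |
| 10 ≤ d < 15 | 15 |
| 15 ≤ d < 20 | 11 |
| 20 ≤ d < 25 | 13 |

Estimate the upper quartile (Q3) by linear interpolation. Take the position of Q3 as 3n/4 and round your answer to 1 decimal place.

16.9

Cumulative frequencies: 18, 40, 55, 66, 79
n = 79; position = 3n/4 = 59.25.
This falls in the class 15 ≤ d < 20: L = 15, F = 55, f = 11, h = 5.
Upper quartile ≈ 15 + ((59.25 − 55) / 11) × 5 = 16.9318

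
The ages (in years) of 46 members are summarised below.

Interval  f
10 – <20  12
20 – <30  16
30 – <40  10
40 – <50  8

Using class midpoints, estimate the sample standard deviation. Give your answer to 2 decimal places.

Midpoints: 15, 25, 35, 45
n = 46, Σfm = 1290, mean = 28.0435
Σfm² = 41150
Σf(m − x̄)² = Σfm² − (Σfm)²/n = 41150 − 1290²/46 = 4973.9130
Sample variance = 4973.9130 / 45 = 110.5314
Standard deviation = √110.5314 = 10.5134

10.51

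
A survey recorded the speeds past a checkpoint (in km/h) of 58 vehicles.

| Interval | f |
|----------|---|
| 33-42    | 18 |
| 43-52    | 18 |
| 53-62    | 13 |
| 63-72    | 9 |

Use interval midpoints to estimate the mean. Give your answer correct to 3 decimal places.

Midpoints: 37.5, 47.5, 57.5, 67.5
Σfm = 18×37.5 + 18×47.5 + 13×57.5 + 9×67.5 = 2885
n = Σf = 58
Mean = 2885 / 58 = 49.7414

49.741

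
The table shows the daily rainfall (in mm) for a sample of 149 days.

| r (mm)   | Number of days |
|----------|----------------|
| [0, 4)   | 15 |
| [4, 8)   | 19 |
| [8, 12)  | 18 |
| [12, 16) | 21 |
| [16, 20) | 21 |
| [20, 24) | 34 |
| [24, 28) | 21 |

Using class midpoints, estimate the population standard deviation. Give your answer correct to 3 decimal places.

Midpoints: 2, 6, 10, 14, 18, 22, 26
n = 149, Σfm = 2290, mean = 15.3691
Σfm² = 44116
Σf(m − x̄)² = Σfm² − (Σfm)²/n = 44116 − 2290²/149 = 8920.6980
Population variance = 8920.6980 / 149 = 59.8705
Standard deviation = √59.8705 = 7.7376

7.738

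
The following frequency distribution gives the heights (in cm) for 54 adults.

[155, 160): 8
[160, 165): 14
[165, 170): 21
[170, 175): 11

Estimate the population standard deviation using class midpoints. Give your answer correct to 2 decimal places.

4.83

Midpoints: 157.5, 162.5, 167.5, 172.5
n = 54, Σfm = 8950, mean = 165.7407
Σfm² = 1484637.5
Σf(m − x̄)² = Σfm² − (Σfm)²/n = 1484637.5 − 8950²/54 = 1257.8704
Population variance = 1257.8704 / 54 = 23.2939
Standard deviation = √23.2939 = 4.8264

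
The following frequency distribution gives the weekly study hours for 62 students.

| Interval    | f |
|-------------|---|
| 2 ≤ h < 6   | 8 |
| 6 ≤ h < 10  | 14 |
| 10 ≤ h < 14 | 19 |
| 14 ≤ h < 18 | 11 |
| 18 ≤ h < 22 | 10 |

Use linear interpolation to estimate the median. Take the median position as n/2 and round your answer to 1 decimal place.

11.9

Cumulative frequencies: 8, 22, 41, 52, 62
n = 62; position = n/2 = 31.
This falls in the class 10 ≤ h < 14: L = 10, F = 22, f = 19, h = 4.
Median ≈ 10 + ((31 − 22) / 19) × 4 = 11.8947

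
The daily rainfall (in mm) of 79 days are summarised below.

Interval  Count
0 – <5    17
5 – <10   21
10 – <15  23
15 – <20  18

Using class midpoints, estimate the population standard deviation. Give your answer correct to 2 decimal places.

Midpoints: 2.5, 7.5, 12.5, 17.5
n = 79, Σfm = 802.5, mean = 10.1582
Σfm² = 10393.75
Σf(m − x̄)² = Σfm² − (Σfm)²/n = 10393.75 − 802.5²/79 = 2241.7722
Population variance = 2241.7722 / 79 = 28.3769
Standard deviation = √28.3769 = 5.3270

5.33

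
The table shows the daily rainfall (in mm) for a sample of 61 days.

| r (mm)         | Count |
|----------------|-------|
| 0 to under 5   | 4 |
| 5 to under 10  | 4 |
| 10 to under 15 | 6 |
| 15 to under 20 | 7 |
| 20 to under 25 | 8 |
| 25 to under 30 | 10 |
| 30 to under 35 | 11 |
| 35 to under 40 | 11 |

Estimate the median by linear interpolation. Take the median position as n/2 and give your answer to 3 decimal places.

Cumulative frequencies: 4, 8, 14, 21, 29, 39, 50, 61
n = 61; position = n/2 = 30.5.
This falls in the class 25 to under 30: L = 25, F = 29, f = 10, h = 5.
Median ≈ 25 + ((30.5 − 29) / 10) × 5 = 25.7500

25.750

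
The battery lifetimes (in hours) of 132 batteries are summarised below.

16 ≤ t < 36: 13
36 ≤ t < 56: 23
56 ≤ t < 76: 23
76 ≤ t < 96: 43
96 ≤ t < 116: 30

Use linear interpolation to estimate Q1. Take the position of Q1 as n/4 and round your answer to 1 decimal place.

53.4

Cumulative frequencies: 13, 36, 59, 102, 132
n = 132; position = n/4 = 33.
This falls in the class 36 ≤ t < 56: L = 36, F = 13, f = 23, h = 20.
Lower quartile ≈ 36 + ((33 − 13) / 23) × 20 = 53.3913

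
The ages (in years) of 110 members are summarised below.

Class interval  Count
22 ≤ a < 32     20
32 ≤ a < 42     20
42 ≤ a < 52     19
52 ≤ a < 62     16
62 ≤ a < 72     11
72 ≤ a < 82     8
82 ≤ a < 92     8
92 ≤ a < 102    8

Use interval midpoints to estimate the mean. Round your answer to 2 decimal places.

53.73

Midpoints: 27, 37, 47, 57, 67, 77, 87, 97
Σfm = 20×27 + 20×37 + 19×47 + 16×57 + 11×67 + 8×77 + 8×87 + 8×97 = 5910
n = Σf = 110
Mean = 5910 / 110 = 53.7273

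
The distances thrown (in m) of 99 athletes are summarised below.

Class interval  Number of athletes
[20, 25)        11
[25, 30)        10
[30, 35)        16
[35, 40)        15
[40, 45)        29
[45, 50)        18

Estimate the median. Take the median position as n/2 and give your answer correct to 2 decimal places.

39.17

Cumulative frequencies: 11, 21, 37, 52, 81, 99
n = 99; position = n/2 = 49.5.
This falls in the class [35, 40): L = 35, F = 37, f = 15, h = 5.
Median ≈ 35 + ((49.5 − 37) / 15) × 5 = 39.1667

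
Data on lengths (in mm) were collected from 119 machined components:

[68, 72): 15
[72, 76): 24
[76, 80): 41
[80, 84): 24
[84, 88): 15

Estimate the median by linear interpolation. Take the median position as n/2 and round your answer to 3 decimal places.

78.000

Cumulative frequencies: 15, 39, 80, 104, 119
n = 119; position = n/2 = 59.5.
This falls in the class [76, 80): L = 76, F = 39, f = 41, h = 4.
Median ≈ 76 + ((59.5 − 39) / 41) × 4 = 78.0000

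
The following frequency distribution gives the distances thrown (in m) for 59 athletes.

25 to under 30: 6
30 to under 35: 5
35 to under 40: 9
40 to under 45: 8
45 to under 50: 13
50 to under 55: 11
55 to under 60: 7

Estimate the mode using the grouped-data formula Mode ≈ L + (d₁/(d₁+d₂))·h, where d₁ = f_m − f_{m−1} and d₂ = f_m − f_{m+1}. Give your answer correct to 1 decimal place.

Modal class: 45 to under 50 (highest frequency 13).
d₁ = 13 − 8 = 5, d₂ = 13 − 11 = 2
Mode ≈ 45 + (5/(5+2)) × 5 = 45 + 3.5714 = 48.5714

48.6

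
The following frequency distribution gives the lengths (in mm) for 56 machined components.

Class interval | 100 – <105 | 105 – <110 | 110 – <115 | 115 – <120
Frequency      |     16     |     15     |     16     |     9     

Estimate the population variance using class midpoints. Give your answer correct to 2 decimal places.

Midpoints: 102.5, 107.5, 112.5, 117.5
n = 56, Σfm = 6110, mean = 109.1071
Σfm² = 668200
Σf(m − x̄)² = Σfm² − (Σfm)²/n = 668200 − 6110²/56 = 1555.3571
Population variance = 1555.3571 / 56 = 27.7742

27.77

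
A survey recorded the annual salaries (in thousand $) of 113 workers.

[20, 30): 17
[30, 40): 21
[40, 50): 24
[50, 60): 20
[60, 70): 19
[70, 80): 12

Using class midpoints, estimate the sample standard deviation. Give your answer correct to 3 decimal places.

Midpoints: 25, 35, 45, 55, 65, 75
n = 113, Σfm = 5475, mean = 48.4513
Σfm² = 293225
Σf(m − x̄)² = Σfm² − (Σfm)²/n = 293225 − 5475²/113 = 27953.9823
Sample variance = 27953.9823 / 112 = 249.5891
Standard deviation = √249.5891 = 15.7984

15.798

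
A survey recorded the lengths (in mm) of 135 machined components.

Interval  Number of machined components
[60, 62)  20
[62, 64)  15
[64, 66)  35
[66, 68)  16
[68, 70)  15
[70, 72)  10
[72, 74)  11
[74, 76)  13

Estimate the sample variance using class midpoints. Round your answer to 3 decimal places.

19.009

Midpoints: 61, 63, 65, 67, 69, 71, 73, 75
n = 135, Σfm = 9035, mean = 66.9259
Σfm² = 607223
Σf(m − x̄)² = Σfm² − (Σfm)²/n = 607223 − 9035²/135 = 2547.2593
Sample variance = 2547.2593 / 134 = 19.0094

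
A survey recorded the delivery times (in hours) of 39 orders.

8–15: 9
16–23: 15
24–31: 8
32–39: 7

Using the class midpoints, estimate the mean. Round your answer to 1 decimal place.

22.2

Midpoints: 11.5, 19.5, 27.5, 35.5
Σfm = 9×11.5 + 15×19.5 + 8×27.5 + 7×35.5 = 864.5
n = Σf = 39
Mean = 864.5 / 39 = 22.1667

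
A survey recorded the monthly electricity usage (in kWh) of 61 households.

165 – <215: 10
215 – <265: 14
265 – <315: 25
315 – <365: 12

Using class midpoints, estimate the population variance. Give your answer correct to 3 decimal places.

Midpoints: 190, 240, 290, 340
n = 61, Σfm = 16590, mean = 271.9672
Σfm² = 4657100
Σf(m − x̄)² = Σfm² − (Σfm)²/n = 4657100 − 16590²/61 = 145163.9344
Population variance = 145163.9344 / 61 = 2379.7366

2379.737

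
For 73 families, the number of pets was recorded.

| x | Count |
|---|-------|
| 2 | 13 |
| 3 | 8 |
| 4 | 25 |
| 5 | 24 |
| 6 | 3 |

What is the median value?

Cumulative frequencies: 13, 21, 46, 70, 73
n = 73, so the median is the value in position (n+1)/2 = 37.
Position 37 falls at value 4.

4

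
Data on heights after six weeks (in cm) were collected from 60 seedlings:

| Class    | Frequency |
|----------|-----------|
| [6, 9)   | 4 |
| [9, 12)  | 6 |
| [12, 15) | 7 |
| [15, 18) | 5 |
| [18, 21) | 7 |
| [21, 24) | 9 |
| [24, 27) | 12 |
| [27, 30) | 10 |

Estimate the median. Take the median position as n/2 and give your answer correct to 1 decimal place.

Cumulative frequencies: 4, 10, 17, 22, 29, 38, 50, 60
n = 60; position = n/2 = 30.
This falls in the class [21, 24): L = 21, F = 29, f = 9, h = 3.
Median ≈ 21 + ((30 − 29) / 9) × 3 = 21.3333

21.3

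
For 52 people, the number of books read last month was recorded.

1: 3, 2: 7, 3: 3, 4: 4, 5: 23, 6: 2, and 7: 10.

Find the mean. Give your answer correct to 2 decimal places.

4.60

Values: 1, 2, 3, 4, 5, 6, 7
Σfx = 3×1 + 7×2 + 3×3 + 4×4 + 23×5 + 2×6 + 10×7 = 239
n = Σf = 52
Mean = 239 / 52 = 4.5962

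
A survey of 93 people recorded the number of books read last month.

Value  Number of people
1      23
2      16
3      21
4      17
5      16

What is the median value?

3

Cumulative frequencies: 23, 39, 60, 77, 93
n = 93, so the median is the value in position (n+1)/2 = 47.
Position 47 falls at value 3.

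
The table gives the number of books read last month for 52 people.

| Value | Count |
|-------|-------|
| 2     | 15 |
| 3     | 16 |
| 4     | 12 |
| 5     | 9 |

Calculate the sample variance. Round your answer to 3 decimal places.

Values: 2, 3, 4, 5
n = 52, Σfx = 171, mean = 3.2885
Σfx² = 621
Σf(x − x̄)² = Σfx² − (Σfx)²/n = 621 − 171²/52 = 58.6731
Sample variance = 58.6731 / 51 = 1.1505

1.150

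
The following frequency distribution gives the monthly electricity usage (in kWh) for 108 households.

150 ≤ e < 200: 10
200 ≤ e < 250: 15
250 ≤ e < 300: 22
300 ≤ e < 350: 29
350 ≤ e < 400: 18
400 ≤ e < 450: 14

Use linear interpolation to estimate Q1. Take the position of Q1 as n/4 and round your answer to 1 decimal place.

Cumulative frequencies: 10, 25, 47, 76, 94, 108
n = 108; position = n/4 = 27.
This falls in the class 250 ≤ e < 300: L = 250, F = 25, f = 22, h = 50.
Lower quartile ≈ 250 + ((27 − 25) / 22) × 50 = 254.5455

254.5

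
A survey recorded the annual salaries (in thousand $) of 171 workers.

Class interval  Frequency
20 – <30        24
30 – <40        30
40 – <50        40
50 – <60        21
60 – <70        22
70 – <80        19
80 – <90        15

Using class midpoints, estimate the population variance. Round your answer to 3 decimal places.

Midpoints: 25, 35, 45, 55, 65, 75, 85
n = 171, Σfm = 8735, mean = 51.0819
Σfm² = 504475
Σf(m − x̄)² = Σfm² − (Σfm)²/n = 504475 − 8735²/171 = 58274.8538
Population variance = 58274.8538 / 171 = 340.7886

340.789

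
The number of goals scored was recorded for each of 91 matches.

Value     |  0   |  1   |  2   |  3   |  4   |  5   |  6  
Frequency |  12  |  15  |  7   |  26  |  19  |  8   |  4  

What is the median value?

Cumulative frequencies: 12, 27, 34, 60, 79, 87, 91
n = 91, so the median is the value in position (n+1)/2 = 46.
Position 46 falls at value 3.

3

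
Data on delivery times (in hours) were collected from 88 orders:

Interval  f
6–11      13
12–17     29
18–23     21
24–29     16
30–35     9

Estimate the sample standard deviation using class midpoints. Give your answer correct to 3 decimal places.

7.277

Midpoints: 8.5, 14.5, 20.5, 26.5, 32.5
n = 88, Σfm = 1678, mean = 19.0682
Σfm² = 36604
Σf(m − x̄)² = Σfm² − (Σfm)²/n = 36604 − 1678²/88 = 4607.5909
Sample variance = 4607.5909 / 87 = 52.9608
Standard deviation = √52.9608 = 7.2774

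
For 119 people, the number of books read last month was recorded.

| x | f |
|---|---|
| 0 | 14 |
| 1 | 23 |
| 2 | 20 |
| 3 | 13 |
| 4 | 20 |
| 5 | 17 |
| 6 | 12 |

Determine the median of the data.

Cumulative frequencies: 14, 37, 57, 70, 90, 107, 119
n = 119, so the median is the value in position (n+1)/2 = 60.
Position 60 falls at value 3.

3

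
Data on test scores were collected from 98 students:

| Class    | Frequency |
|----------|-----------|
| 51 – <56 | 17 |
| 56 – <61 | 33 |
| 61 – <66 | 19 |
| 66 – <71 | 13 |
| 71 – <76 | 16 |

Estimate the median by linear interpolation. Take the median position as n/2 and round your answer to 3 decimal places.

Cumulative frequencies: 17, 50, 69, 82, 98
n = 98; position = n/2 = 49.
This falls in the class 56 – <61: L = 56, F = 17, f = 33, h = 5.
Median ≈ 56 + ((49 − 17) / 33) × 5 = 60.8485

60.848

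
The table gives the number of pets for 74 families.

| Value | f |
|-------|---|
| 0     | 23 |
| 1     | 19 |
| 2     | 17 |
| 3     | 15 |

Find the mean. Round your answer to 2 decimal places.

Values: 0, 1, 2, 3
Σfx = 23×0 + 19×1 + 17×2 + 15×3 = 98
n = Σf = 74
Mean = 98 / 74 = 1.3243

1.32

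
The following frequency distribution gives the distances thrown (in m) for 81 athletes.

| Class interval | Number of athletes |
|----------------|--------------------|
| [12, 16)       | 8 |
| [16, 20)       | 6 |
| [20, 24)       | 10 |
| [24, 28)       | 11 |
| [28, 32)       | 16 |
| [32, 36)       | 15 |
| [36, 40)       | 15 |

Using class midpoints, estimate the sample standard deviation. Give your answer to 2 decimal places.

7.64

Midpoints: 14, 18, 22, 26, 30, 34, 38
n = 81, Σfm = 2286, mean = 28.2222
Σfm² = 69188
Σf(m − x̄)² = Σfm² − (Σfm)²/n = 69188 − 2286²/81 = 4672.0000
Sample variance = 4672.0000 / 80 = 58.4000
Standard deviation = √58.4000 = 7.6420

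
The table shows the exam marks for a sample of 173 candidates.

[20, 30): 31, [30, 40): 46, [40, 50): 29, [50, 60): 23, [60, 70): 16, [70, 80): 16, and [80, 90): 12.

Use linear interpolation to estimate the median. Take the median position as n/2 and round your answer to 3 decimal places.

Cumulative frequencies: 31, 77, 106, 129, 145, 161, 173
n = 173; position = n/2 = 86.5.
This falls in the class [40, 50): L = 40, F = 77, f = 29, h = 10.
Median ≈ 40 + ((86.5 − 77) / 29) × 10 = 43.2759

43.276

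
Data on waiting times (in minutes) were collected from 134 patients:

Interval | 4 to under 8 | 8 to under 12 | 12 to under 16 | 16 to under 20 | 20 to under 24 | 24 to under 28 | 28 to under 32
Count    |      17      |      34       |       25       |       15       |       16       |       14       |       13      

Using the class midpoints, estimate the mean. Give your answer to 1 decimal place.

16.2

Midpoints: 6, 10, 14, 18, 22, 26, 30
Σfm = 17×6 + 34×10 + 25×14 + 15×18 + 16×22 + 14×26 + 13×30 = 2168
n = Σf = 134
Mean = 2168 / 134 = 16.1791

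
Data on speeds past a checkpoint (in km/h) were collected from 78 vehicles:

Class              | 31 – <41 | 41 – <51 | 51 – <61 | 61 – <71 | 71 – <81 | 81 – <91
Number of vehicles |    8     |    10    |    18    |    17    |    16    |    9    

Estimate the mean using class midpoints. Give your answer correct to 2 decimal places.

62.41

Midpoints: 36, 46, 56, 66, 76, 86
Σfm = 8×36 + 10×46 + 18×56 + 17×66 + 16×76 + 9×86 = 4868
n = Σf = 78
Mean = 4868 / 78 = 62.4103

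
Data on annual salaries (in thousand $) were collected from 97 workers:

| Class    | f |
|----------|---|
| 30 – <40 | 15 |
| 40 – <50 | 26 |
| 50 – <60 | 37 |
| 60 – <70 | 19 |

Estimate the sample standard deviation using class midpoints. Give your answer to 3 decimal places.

Midpoints: 35, 45, 55, 65
n = 97, Σfm = 4965, mean = 51.1856
Σfm² = 263225
Σf(m − x̄)² = Σfm² − (Σfm)²/n = 263225 − 4965²/97 = 9088.6598
Sample variance = 9088.6598 / 96 = 94.6735
Standard deviation = √94.6735 = 9.7300

9.730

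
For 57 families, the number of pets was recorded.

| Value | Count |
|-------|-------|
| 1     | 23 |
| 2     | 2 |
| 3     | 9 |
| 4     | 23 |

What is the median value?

Cumulative frequencies: 23, 25, 34, 57
n = 57, so the median is the value in position (n+1)/2 = 29.
Position 29 falls at value 3.

3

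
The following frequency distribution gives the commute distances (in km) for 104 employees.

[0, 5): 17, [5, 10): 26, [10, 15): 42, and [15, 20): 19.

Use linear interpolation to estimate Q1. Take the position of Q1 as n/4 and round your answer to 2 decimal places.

6.73

Cumulative frequencies: 17, 43, 85, 104
n = 104; position = n/4 = 26.
This falls in the class [5, 10): L = 5, F = 17, f = 26, h = 5.
Lower quartile ≈ 5 + ((26 − 17) / 26) × 5 = 6.7308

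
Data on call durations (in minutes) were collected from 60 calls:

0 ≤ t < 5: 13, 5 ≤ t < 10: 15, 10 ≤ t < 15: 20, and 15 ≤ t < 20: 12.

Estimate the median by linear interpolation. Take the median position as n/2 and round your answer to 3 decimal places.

Cumulative frequencies: 13, 28, 48, 60
n = 60; position = n/2 = 30.
This falls in the class 10 ≤ t < 15: L = 10, F = 28, f = 20, h = 5.
Median ≈ 10 + ((30 − 28) / 20) × 5 = 10.5000

10.500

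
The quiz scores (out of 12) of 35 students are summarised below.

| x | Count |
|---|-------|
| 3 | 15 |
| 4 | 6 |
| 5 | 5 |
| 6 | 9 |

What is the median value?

Cumulative frequencies: 15, 21, 26, 35
n = 35, so the median is the value in position (n+1)/2 = 18.
Position 18 falls at value 4.

4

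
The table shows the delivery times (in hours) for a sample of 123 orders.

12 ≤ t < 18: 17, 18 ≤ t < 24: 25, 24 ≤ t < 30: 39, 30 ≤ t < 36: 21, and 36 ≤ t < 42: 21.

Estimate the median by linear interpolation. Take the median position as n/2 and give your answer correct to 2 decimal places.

27.00

Cumulative frequencies: 17, 42, 81, 102, 123
n = 123; position = n/2 = 61.5.
This falls in the class 24 ≤ t < 30: L = 24, F = 42, f = 39, h = 6.
Median ≈ 24 + ((61.5 − 42) / 39) × 6 = 27.0000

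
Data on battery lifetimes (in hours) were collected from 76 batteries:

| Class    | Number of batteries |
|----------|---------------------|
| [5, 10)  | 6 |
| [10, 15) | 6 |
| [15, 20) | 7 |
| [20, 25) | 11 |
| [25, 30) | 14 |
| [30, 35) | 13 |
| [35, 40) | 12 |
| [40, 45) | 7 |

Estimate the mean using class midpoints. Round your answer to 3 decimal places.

Midpoints: 7.5, 12.5, 17.5, 22.5, 27.5, 32.5, 37.5, 42.5
Σfm = 6×7.5 + 6×12.5 + 7×17.5 + 11×22.5 + 14×27.5 + 13×32.5 + 12×37.5 + 7×42.5 = 2045
n = Σf = 76
Mean = 2045 / 76 = 26.9079

26.908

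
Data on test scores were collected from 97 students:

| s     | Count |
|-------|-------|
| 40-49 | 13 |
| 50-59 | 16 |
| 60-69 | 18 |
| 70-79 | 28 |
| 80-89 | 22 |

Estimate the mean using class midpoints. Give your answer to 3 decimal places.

67.593

Midpoints: 44.5, 54.5, 64.5, 74.5, 84.5
Σfm = 13×44.5 + 16×54.5 + 18×64.5 + 28×74.5 + 22×84.5 = 6556.5
n = Σf = 97
Mean = 6556.5 / 97 = 67.5928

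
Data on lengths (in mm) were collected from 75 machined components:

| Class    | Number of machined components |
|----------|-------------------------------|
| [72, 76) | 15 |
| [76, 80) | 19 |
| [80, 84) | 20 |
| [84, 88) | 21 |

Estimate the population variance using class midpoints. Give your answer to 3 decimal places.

Midpoints: 74, 78, 82, 86
n = 75, Σfm = 6038, mean = 80.5067
Σfm² = 487532
Σf(m − x̄)² = Σfm² − (Σfm)²/n = 487532 − 6038²/75 = 1432.7467
Population variance = 1432.7467 / 75 = 19.1033

19.103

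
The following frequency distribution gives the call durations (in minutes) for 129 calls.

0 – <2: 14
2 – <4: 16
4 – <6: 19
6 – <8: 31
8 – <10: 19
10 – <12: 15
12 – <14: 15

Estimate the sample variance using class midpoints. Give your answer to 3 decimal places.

Midpoints: 1, 3, 5, 7, 9, 11, 13
n = 129, Σfm = 905, mean = 7.0155
Σfm² = 8041
Σf(m − x̄)² = Σfm² − (Σfm)²/n = 8041 − 905²/129 = 1691.9690
Sample variance = 1691.9690 / 128 = 13.2185

13.219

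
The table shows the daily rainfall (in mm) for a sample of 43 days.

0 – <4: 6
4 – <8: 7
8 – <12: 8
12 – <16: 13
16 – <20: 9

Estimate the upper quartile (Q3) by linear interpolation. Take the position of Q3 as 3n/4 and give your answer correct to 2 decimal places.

15.46

Cumulative frequencies: 6, 13, 21, 34, 43
n = 43; position = 3n/4 = 32.25.
This falls in the class 12 – <16: L = 12, F = 21, f = 13, h = 4.
Upper quartile ≈ 12 + ((32.25 − 21) / 13) × 4 = 15.4615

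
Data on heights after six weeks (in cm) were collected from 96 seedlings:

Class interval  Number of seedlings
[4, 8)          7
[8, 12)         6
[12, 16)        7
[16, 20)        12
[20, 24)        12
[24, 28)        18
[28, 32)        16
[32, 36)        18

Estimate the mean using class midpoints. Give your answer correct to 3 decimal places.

23.333

Midpoints: 6, 10, 14, 18, 22, 26, 30, 34
Σfm = 7×6 + 6×10 + 7×14 + 12×18 + 12×22 + 18×26 + 16×30 + 18×34 = 2240
n = Σf = 96
Mean = 2240 / 96 = 23.3333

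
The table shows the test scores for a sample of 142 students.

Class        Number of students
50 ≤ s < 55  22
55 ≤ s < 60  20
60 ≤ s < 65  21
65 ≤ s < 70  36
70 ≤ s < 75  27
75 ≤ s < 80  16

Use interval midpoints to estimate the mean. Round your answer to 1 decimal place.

Midpoints: 52.5, 57.5, 62.5, 67.5, 72.5, 77.5
Σfm = 22×52.5 + 20×57.5 + 21×62.5 + 36×67.5 + 27×72.5 + 16×77.5 = 9245
n = Σf = 142
Mean = 9245 / 142 = 65.1056

65.1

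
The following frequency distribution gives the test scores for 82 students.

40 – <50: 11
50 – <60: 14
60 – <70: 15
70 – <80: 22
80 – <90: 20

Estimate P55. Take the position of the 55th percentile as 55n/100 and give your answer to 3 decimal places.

Cumulative frequencies: 11, 25, 40, 62, 82
n = 82; position = 55n/100 = 45.1.
This falls in the class 70 – <80: L = 70, F = 40, f = 22, h = 10.
55th percentile ≈ 70 + ((45.1 − 40) / 22) × 10 = 72.3182

72.318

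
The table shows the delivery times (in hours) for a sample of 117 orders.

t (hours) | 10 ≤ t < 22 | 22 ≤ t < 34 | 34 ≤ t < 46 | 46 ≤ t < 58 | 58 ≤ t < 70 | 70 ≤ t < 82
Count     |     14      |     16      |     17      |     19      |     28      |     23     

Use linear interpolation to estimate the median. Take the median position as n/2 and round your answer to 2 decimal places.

Cumulative frequencies: 14, 30, 47, 66, 94, 117
n = 117; position = n/2 = 58.5.
This falls in the class 46 ≤ t < 58: L = 46, F = 47, f = 19, h = 12.
Median ≈ 46 + ((58.5 − 47) / 19) × 12 = 53.2632

53.26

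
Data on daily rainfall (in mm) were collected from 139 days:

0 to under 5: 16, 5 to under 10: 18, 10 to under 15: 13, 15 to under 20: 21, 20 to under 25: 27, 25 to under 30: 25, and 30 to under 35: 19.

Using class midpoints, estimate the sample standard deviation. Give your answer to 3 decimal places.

Midpoints: 2.5, 7.5, 12.5, 17.5, 22.5, 27.5, 32.5
n = 139, Σfm = 2617.5, mean = 18.8309
Σfm² = 62218.75
Σf(m − x̄)² = Σfm² − (Σfm)²/n = 62218.75 − 2617.5²/139 = 12928.7770
Sample variance = 12928.7770 / 138 = 93.6868
Standard deviation = √93.6868 = 9.6792

9.679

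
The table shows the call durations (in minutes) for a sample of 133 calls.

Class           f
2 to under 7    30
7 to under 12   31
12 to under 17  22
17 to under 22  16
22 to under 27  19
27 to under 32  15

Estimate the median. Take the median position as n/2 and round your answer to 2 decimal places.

13.25

Cumulative frequencies: 30, 61, 83, 99, 118, 133
n = 133; position = n/2 = 66.5.
This falls in the class 12 to under 17: L = 12, F = 61, f = 22, h = 5.
Median ≈ 12 + ((66.5 − 61) / 22) × 5 = 13.2500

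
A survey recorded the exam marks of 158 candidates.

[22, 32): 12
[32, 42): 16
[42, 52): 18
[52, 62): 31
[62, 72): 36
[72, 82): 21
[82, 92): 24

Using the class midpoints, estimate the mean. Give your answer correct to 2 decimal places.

61.05

Midpoints: 27, 37, 47, 57, 67, 77, 87
Σfm = 12×27 + 16×37 + 18×47 + 31×57 + 36×67 + 21×77 + 24×87 = 9646
n = Σf = 158
Mean = 9646 / 158 = 61.0506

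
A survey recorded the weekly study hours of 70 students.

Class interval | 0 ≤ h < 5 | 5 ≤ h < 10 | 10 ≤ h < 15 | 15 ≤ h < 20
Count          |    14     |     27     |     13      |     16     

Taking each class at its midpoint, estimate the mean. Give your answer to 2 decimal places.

Midpoints: 2.5, 7.5, 12.5, 17.5
Σfm = 14×2.5 + 27×7.5 + 13×12.5 + 16×17.5 = 680
n = Σf = 70
Mean = 680 / 70 = 9.7143

9.71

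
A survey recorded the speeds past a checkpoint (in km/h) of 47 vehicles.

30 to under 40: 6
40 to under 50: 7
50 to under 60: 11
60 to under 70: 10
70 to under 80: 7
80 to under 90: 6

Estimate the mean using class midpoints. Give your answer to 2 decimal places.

59.89

Midpoints: 35, 45, 55, 65, 75, 85
Σfm = 6×35 + 7×45 + 11×55 + 10×65 + 7×75 + 6×85 = 2815
n = Σf = 47
Mean = 2815 / 47 = 59.8936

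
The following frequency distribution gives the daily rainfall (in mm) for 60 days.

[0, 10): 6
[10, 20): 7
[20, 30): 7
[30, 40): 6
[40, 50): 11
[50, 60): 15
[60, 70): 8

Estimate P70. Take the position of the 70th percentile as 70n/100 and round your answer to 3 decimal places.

53.333

Cumulative frequencies: 6, 13, 20, 26, 37, 52, 60
n = 60; position = 70n/100 = 42.
This falls in the class [50, 60): L = 50, F = 37, f = 15, h = 10.
70th percentile ≈ 50 + ((42 − 37) / 15) × 10 = 53.3333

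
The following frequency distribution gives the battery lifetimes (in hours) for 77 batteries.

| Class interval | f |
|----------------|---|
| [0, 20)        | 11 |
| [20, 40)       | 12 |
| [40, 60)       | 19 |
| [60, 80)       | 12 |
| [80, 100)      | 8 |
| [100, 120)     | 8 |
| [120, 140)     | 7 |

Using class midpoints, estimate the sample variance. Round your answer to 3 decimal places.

1350.103

Midpoints: 10, 30, 50, 70, 90, 110, 130
n = 77, Σfm = 4770, mean = 61.9481
Σfm² = 398100
Σf(m − x̄)² = Σfm² − (Σfm)²/n = 398100 − 4770²/77 = 102607.7922
Sample variance = 102607.7922 / 76 = 1350.1025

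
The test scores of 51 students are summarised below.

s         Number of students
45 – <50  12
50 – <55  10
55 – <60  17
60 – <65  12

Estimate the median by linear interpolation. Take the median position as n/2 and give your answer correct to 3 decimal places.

Cumulative frequencies: 12, 22, 39, 51
n = 51; position = n/2 = 25.5.
This falls in the class 55 – <60: L = 55, F = 22, f = 17, h = 5.
Median ≈ 55 + ((25.5 − 22) / 17) × 5 = 56.0294

56.029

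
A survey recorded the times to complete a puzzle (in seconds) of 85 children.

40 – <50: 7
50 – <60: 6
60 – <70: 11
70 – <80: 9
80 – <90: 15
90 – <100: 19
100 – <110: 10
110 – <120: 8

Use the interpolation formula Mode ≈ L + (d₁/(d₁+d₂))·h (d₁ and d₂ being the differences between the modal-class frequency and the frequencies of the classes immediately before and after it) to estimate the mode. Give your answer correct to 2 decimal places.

93.08

Modal class: 90 – <100 (highest frequency 19).
d₁ = 19 − 15 = 4, d₂ = 19 − 10 = 9
Mode ≈ 90 + (4/(4+9)) × 10 = 90 + 3.0769 = 93.0769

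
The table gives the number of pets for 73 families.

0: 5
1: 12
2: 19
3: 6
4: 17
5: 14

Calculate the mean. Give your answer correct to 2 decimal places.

2.82

Values: 0, 1, 2, 3, 4, 5
Σfx = 5×0 + 12×1 + 19×2 + 6×3 + 17×4 + 14×5 = 206
n = Σf = 73
Mean = 206 / 73 = 2.8219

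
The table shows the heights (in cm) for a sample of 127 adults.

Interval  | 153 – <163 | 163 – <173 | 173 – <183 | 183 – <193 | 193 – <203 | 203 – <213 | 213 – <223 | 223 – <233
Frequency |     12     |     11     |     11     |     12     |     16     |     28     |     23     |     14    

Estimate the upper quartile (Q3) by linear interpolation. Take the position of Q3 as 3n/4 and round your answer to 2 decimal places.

Cumulative frequencies: 12, 23, 34, 46, 62, 90, 113, 127
n = 127; position = 3n/4 = 95.25.
This falls in the class 213 – <223: L = 213, F = 90, f = 23, h = 10.
Upper quartile ≈ 213 + ((95.25 − 90) / 23) × 10 = 215.2826

215.28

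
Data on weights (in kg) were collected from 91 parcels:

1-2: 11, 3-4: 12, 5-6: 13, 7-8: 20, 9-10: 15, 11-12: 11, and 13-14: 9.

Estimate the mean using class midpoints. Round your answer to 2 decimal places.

7.37

Midpoints: 1.5, 3.5, 5.5, 7.5, 9.5, 11.5, 13.5
Σfm = 11×1.5 + 12×3.5 + 13×5.5 + 20×7.5 + 15×9.5 + 11×11.5 + 9×13.5 = 670.5
n = Σf = 91
Mean = 670.5 / 91 = 7.3681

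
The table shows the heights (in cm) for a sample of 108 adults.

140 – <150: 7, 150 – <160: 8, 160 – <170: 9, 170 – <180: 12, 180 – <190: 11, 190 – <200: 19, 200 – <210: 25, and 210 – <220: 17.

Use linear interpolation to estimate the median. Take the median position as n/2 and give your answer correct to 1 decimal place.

Cumulative frequencies: 7, 15, 24, 36, 47, 66, 91, 108
n = 108; position = n/2 = 54.
This falls in the class 190 – <200: L = 190, F = 47, f = 19, h = 10.
Median ≈ 190 + ((54 − 47) / 19) × 10 = 193.6842

193.7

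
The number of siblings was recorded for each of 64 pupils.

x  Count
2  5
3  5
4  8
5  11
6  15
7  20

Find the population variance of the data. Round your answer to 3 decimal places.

2.507

Values: 2, 3, 4, 5, 6, 7
n = 64, Σfx = 342, mean = 5.3438
Σfx² = 1988
Σf(x − x̄)² = Σfx² − (Σfx)²/n = 1988 − 342²/64 = 160.4375
Population variance = 160.4375 / 64 = 2.5068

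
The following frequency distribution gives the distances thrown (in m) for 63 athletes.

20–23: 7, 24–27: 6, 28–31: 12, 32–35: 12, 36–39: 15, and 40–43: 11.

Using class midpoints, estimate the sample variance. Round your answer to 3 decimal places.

Midpoints: 21.5, 25.5, 29.5, 33.5, 37.5, 41.5
n = 63, Σfm = 2078.5, mean = 32.9921
Σfm² = 71085.75
Σf(m − x̄)² = Σfm² − (Σfm)²/n = 71085.75 − 2078.5²/63 = 2511.7460
Sample variance = 2511.7460 / 62 = 40.5120

40.512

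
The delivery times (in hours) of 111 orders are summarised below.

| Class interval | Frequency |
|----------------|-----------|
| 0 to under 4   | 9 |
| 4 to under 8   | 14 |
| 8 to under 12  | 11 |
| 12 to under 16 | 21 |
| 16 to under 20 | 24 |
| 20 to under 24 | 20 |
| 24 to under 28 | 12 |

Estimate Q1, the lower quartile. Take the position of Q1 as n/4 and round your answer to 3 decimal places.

Cumulative frequencies: 9, 23, 34, 55, 79, 99, 111
n = 111; position = n/4 = 27.75.
This falls in the class 8 to under 12: L = 8, F = 23, f = 11, h = 4.
Lower quartile ≈ 8 + ((27.75 − 23) / 11) × 4 = 9.7273

9.727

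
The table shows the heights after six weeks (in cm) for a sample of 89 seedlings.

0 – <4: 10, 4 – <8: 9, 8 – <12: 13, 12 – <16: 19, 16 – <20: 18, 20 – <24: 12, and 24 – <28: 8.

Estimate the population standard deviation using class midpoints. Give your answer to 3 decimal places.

Midpoints: 2, 6, 10, 14, 18, 22, 26
n = 89, Σfm = 1266, mean = 14.2247
Σfm² = 22436
Σf(m − x̄)² = Σfm² − (Σfm)²/n = 22436 − 1266²/89 = 4427.5056
Population variance = 4427.5056 / 89 = 49.7473
Standard deviation = √49.7473 = 7.0532

7.053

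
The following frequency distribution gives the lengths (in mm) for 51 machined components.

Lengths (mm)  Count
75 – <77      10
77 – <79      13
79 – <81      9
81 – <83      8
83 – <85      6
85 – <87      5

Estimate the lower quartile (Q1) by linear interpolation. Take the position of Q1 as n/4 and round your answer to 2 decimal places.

77.42

Cumulative frequencies: 10, 23, 32, 40, 46, 51
n = 51; position = n/4 = 12.75.
This falls in the class 77 – <79: L = 77, F = 10, f = 13, h = 2.
Lower quartile ≈ 77 + ((12.75 − 10) / 13) × 2 = 77.4231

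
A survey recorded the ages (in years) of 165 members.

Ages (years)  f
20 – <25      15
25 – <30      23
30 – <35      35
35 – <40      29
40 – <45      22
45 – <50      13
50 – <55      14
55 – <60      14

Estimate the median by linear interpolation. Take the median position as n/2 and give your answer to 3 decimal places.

36.638

Cumulative frequencies: 15, 38, 73, 102, 124, 137, 151, 165
n = 165; position = n/2 = 82.5.
This falls in the class 35 – <40: L = 35, F = 73, f = 29, h = 5.
Median ≈ 35 + ((82.5 − 73) / 29) × 5 = 36.6379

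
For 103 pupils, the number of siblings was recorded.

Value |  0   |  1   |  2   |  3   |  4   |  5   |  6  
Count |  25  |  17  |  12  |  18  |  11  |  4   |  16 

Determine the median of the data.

Cumulative frequencies: 25, 42, 54, 72, 83, 87, 103
n = 103, so the median is the value in position (n+1)/2 = 52.
Position 52 falls at value 2.

2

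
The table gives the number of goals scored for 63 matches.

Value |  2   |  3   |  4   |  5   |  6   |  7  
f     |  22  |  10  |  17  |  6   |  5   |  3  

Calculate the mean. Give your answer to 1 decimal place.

3.5

Values: 2, 3, 4, 5, 6, 7
Σfx = 22×2 + 10×3 + 17×4 + 6×5 + 5×6 + 3×7 = 223
n = Σf = 63
Mean = 223 / 63 = 3.5397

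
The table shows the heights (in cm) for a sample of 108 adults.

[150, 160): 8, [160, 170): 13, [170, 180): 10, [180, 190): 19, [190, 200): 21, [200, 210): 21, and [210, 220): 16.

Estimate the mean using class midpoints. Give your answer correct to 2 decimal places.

189.72

Midpoints: 155, 165, 175, 185, 195, 205, 215
Σfm = 8×155 + 13×165 + 10×175 + 19×185 + 21×195 + 21×205 + 16×215 = 20490
n = Σf = 108
Mean = 20490 / 108 = 189.7222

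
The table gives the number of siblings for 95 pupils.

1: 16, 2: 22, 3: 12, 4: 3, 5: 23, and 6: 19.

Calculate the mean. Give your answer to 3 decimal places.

3.547

Values: 1, 2, 3, 4, 5, 6
Σfx = 16×1 + 22×2 + 12×3 + 3×4 + 23×5 + 19×6 = 337
n = Σf = 95
Mean = 337 / 95 = 3.5474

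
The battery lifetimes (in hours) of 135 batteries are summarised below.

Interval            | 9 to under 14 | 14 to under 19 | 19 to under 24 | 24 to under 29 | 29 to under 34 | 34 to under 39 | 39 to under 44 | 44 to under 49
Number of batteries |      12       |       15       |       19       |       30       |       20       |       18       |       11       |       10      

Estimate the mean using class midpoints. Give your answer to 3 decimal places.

Midpoints: 11.5, 16.5, 21.5, 26.5, 31.5, 36.5, 41.5, 46.5
Σfm = 12×11.5 + 15×16.5 + 19×21.5 + 30×26.5 + 20×31.5 + 18×36.5 + 11×41.5 + 10×46.5 = 3797.5
n = Σf = 135
Mean = 3797.5 / 135 = 28.1296

28.130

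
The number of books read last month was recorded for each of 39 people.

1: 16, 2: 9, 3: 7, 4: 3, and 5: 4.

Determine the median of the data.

Cumulative frequencies: 16, 25, 32, 35, 39
n = 39, so the median is the value in position (n+1)/2 = 20.
Position 20 falls at value 2.

2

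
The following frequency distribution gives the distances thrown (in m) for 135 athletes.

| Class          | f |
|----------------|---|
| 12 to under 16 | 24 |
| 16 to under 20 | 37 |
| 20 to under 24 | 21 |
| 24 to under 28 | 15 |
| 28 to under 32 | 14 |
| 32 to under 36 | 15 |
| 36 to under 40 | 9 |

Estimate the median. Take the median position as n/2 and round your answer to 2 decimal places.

21.24

Cumulative frequencies: 24, 61, 82, 97, 111, 126, 135
n = 135; position = n/2 = 67.5.
This falls in the class 20 to under 24: L = 20, F = 61, f = 21, h = 4.
Median ≈ 20 + ((67.5 − 61) / 21) × 4 = 21.2381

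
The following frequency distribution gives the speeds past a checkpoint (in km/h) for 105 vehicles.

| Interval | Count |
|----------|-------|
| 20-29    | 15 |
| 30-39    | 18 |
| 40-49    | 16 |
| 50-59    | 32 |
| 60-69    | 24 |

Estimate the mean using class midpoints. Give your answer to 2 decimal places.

Midpoints: 24.5, 34.5, 44.5, 54.5, 64.5
Σfm = 15×24.5 + 18×34.5 + 16×44.5 + 32×54.5 + 24×64.5 = 4992.5
n = Σf = 105
Mean = 4992.5 / 105 = 47.5476

47.55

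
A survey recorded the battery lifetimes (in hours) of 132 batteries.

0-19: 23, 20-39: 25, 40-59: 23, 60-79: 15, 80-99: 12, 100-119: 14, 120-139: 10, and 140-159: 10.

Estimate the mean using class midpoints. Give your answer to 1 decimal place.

64.7

Midpoints: 9.5, 29.5, 49.5, 69.5, 89.5, 109.5, 129.5, 149.5
Σfm = 23×9.5 + 25×29.5 + 23×49.5 + 15×69.5 + 12×89.5 + 14×109.5 + 10×129.5 + 10×149.5 = 8534
n = Σf = 132
Mean = 8534 / 132 = 64.6515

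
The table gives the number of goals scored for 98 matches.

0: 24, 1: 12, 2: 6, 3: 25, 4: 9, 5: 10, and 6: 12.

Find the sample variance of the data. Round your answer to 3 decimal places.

4.258

Values: 0, 1, 2, 3, 4, 5, 6
n = 98, Σfx = 257, mean = 2.6224
Σfx² = 1087
Σf(x − x̄)² = Σfx² − (Σfx)²/n = 1087 − 257²/98 = 413.0306
Sample variance = 413.0306 / 97 = 4.2580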